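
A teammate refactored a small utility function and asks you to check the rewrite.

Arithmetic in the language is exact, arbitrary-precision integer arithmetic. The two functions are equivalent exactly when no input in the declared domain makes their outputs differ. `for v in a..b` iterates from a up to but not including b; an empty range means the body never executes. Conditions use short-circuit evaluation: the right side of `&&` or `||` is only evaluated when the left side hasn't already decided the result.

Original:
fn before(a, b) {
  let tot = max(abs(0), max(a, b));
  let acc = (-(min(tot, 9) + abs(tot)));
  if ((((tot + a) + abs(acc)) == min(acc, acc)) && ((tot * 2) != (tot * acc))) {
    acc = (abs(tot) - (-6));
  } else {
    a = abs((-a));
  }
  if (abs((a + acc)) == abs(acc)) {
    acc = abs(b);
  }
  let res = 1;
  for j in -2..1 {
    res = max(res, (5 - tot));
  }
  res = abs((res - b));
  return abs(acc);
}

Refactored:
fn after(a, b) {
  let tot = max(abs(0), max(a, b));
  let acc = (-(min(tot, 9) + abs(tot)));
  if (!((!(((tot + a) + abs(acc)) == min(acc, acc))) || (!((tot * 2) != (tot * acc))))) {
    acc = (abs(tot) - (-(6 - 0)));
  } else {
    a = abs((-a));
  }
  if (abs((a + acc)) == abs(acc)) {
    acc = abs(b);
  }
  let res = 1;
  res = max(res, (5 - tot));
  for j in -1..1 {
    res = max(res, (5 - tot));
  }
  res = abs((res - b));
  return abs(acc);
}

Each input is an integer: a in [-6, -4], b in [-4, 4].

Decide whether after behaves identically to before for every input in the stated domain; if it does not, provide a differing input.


Reading the diff, among the changes: statement counts differ, and loop structure differs, and min/max/abs usage differs, and boolean connective usage differs, and constant usage differs, and arithmetic usage differs.
One worked example (a=-4, b=-3) — before: tot := 0 | acc := 0 | ((((tot + a) + abs(acc)) == min(acc, acc)) && ((tot * 2) != (tot * acc))): false | a := 4 | (abs((a + acc)) == abs(acc)): false | res := 1 | iter j=-2: | res := 5 | iter j=-1: | res := 5 | iter j=0: | res := 5 | res := 8 | result 0; after: tot := 0 | acc := 0 | (!((!(((tot + a) + abs(acc)) == min(acc, acc))) || (!((tot * 2) != (tot * acc))))): false | a := 4 | (abs((a + acc)) == abs(acc)): false | res := 1 | res := 5 | iter j=-1: | res := 5 | iter j=0: | res := 5 | res := 8 | result 0; agreement on 0.
Sweeping the whole domain (27 inputs) finds no disagreement.
verdict: equivalent


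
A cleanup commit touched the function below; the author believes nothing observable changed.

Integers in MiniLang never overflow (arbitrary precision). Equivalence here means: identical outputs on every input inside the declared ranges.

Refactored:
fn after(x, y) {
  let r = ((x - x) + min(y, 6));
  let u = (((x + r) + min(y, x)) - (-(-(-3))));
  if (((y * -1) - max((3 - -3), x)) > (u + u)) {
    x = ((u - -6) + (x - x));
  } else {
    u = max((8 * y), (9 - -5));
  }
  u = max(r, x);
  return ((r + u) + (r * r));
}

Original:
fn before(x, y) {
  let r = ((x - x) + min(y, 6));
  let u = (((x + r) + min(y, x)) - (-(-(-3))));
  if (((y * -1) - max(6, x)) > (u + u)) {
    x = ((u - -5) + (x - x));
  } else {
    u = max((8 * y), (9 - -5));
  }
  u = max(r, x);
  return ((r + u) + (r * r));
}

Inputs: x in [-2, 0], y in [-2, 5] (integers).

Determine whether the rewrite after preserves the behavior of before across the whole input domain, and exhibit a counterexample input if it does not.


Input x=-2, y=-2: 4 from before versus 5 from after.
verdict: not equivalent; witness: x=-2, y=-2


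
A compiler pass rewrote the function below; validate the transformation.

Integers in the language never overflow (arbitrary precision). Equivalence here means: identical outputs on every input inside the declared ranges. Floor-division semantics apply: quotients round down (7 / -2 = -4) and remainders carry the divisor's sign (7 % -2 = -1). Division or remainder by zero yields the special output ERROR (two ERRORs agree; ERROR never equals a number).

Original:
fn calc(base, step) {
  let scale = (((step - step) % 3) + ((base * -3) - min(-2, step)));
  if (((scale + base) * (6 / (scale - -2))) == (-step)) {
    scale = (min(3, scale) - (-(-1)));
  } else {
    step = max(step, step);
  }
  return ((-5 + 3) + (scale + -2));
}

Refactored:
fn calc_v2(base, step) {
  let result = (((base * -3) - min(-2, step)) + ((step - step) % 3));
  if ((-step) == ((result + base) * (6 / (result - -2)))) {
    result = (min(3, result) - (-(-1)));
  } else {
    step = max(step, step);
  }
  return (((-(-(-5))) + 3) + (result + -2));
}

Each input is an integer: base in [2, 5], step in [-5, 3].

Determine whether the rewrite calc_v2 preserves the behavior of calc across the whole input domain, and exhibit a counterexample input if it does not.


The two are interchangeable: local variable names differ, and every declared input agrees.
One worked example (base=4, step=-1) — calc: scale := -10 | (((scale + base) * (6 / (scale - -2))) == (-step)): false | step := -1 | result -14; calc_v2: result := -10 | ((-step) == ((result + base) * (6 / (result - -2)))): false | step := -1 | result -14; agreement on -14.
Every one of the 36 inputs gives matching results.
verdict: equivalent


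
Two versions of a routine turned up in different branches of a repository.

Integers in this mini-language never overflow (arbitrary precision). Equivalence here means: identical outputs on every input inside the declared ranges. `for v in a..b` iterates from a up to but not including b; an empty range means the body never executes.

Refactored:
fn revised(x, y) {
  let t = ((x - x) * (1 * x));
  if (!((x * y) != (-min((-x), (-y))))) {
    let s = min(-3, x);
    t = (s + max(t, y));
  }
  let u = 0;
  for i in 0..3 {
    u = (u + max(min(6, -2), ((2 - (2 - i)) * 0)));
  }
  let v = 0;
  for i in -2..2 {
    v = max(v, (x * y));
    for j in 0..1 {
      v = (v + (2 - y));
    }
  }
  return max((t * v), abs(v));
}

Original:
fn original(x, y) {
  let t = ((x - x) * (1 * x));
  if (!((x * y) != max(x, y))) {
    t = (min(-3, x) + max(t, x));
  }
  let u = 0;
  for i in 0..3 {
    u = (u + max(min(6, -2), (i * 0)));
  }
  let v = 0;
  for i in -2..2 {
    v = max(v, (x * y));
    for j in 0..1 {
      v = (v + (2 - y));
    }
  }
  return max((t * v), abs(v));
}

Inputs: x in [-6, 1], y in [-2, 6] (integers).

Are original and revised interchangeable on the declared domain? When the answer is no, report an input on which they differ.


Try x=1, y=5.
original: t = 0; (!((x * y) != max(x, y))) -> true; t = -2; u = 0; [i=0]; u = 0; [i=1]; u = 0; [i=2]; u = 0; v = 0; [i=-2]; v = 5; [j=0]; v = 2; [i=-1]; v = 5; [j=0]; v = 2; [i=0]; v = 5; [j=0]; v = 2; [i=1]; v = 5; [j=0]; v = 2; return 2
revised: t = 0; (!((x * y) != (-min((-x), (-y))))) -> true; s = -3; t = 2; u = 0; [i=0]; u = 0; [i=1]; u = 0; [i=2]; u = 0; v = 0; [i=-2]; v = 5; [j=0]; v = 2; [i=-1]; v = 5; [j=0]; v = 2; [i=0]; v = 5; [j=0]; v = 2; [i=1]; v = 5; [j=0]; v = 2; return 4
2 vs 4 — the two versions disagree here.
verdict: not equivalent; witness: x=1, y=5


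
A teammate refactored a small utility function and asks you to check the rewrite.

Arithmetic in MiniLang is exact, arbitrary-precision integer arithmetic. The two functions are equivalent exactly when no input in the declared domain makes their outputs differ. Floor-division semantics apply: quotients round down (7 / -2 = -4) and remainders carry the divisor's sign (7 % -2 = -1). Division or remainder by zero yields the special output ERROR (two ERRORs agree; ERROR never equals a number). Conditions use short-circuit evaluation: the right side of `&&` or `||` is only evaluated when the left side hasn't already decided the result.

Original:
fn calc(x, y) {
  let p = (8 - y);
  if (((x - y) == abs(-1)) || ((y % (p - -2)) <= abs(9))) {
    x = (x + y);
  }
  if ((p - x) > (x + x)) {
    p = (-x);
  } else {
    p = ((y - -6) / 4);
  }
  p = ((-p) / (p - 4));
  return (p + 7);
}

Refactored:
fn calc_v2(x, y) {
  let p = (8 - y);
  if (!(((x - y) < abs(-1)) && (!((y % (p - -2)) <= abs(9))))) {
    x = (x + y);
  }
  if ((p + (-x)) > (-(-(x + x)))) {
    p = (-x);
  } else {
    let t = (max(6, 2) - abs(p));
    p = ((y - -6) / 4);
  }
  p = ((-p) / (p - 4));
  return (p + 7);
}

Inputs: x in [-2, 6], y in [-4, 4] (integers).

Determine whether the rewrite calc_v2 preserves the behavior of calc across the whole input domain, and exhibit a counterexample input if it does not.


There is a counterexample at x=-2, y=-4: 8 on one side, 4 on the other.
calc: p := 12 | (((x - y) == abs(-1)) || ((y % (p - -2)) <= abs(9))): false | ((p - x) > (x + x)): true | p := 2 | p := 1 | result 8
calc_v2: p := 12 | (!(((x - y) < abs(-1)) && (!((y % (p - -2)) <= abs(9))))): true | x := -6 | ((p + (-x)) > (-(-(x + x)))): true | p := 6 | p := -3 | result 4
verdict: not equivalent; witness: x=-2, y=-4


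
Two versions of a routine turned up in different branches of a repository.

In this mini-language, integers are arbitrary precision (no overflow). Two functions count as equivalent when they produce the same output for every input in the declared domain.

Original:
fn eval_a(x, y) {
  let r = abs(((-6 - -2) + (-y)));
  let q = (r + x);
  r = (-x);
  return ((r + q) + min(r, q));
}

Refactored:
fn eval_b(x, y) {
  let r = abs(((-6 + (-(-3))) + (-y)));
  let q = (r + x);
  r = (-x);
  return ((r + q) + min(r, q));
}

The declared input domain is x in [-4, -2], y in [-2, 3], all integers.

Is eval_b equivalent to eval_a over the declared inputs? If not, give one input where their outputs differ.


Evaluate both at x=-4, y=-2.
eval_a: r=2, then q=-2, then r=4, then returns 0
eval_b: r=1, then q=-3, then r=4, then returns -2
0 != -2, so the rewrite changes behavior.
verdict: not equivalent; witness: x=-4, y=-2


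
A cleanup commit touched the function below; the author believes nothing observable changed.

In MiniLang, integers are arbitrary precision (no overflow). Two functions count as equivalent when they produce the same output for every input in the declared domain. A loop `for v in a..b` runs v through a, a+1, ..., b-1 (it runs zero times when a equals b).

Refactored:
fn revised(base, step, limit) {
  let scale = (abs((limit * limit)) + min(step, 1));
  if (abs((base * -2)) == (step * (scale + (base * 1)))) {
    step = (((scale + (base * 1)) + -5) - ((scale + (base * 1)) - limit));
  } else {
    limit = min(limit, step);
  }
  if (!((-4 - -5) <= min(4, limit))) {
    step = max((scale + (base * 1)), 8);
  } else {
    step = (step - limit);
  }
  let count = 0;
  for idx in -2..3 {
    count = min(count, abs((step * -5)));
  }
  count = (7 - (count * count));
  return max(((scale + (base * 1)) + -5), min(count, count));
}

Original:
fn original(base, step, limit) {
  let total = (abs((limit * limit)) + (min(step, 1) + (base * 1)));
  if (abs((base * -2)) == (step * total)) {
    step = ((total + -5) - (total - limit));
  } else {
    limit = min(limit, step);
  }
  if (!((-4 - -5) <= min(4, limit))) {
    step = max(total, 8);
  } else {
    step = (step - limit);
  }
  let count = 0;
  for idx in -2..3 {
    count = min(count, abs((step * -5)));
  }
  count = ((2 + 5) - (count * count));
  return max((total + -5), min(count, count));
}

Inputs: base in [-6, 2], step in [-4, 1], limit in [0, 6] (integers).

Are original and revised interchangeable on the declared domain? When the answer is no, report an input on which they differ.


The two are interchangeable: arithmetic usage differs; also local variable names differ; also constant usage differs, and every declared input agrees.
Tracing base=-1, step=-2, limit=2: original: total becomes 1; next (abs((base * -2)) == (step * total)) evaluates to false; next limit becomes -2; next (!((-4 - -5) <= min(4, limit))) evaluates to true; next step becomes 8; next count becomes 0; next at idx=-2:; next count becomes 0; next at idx=-1:; next count becomes 0; next at idx=0:; next count becomes 0; next at idx=1:; next count becomes 0; next at idx=2:; next count becomes 0; next count becomes 7; next final value 7 | revised: scale becomes 2; next (abs((base * -2)) == (step * (scale + (base * 1)))) evaluates to false; next limit becomes -2; next (!((-4 - -5) <= min(4, limit))) evaluates to true; next step becomes 8; next count becomes 0; next at idx=-2:; next count becomes 0; next at idx=-1:; next count becomes 0; next at idx=0:; next count becomes 0; next at idx=1:; next count becomes 0; next at idx=2:; next count becomes 0; next count becomes 7; next final value 7 — matching result 7.
Across all 378 domain points the two functions coincide.
verdict: equivalent


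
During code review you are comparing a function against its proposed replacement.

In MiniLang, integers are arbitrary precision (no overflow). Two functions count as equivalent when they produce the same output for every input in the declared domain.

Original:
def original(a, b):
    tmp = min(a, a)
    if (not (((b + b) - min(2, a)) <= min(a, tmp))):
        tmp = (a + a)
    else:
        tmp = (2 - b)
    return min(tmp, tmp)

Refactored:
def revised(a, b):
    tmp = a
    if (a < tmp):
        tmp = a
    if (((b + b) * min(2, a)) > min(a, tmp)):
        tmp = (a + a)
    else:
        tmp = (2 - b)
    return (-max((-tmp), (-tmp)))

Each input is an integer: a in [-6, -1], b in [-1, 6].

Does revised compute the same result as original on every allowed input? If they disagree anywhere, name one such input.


Consider the input a=-6, b=1.
original: tmp = -6; (not (((b + b) - min(2, a)) <= min(a, tmp))) -> true; tmp = -12; return -12
revised: tmp = -6; (a < tmp) -> false; (((b + b) * min(2, a)) > min(a, tmp)) -> false; tmp = 1; return 1
-12 against 1: the behavior changed.
verdict: not equivalent; witness: a=-6, b=1


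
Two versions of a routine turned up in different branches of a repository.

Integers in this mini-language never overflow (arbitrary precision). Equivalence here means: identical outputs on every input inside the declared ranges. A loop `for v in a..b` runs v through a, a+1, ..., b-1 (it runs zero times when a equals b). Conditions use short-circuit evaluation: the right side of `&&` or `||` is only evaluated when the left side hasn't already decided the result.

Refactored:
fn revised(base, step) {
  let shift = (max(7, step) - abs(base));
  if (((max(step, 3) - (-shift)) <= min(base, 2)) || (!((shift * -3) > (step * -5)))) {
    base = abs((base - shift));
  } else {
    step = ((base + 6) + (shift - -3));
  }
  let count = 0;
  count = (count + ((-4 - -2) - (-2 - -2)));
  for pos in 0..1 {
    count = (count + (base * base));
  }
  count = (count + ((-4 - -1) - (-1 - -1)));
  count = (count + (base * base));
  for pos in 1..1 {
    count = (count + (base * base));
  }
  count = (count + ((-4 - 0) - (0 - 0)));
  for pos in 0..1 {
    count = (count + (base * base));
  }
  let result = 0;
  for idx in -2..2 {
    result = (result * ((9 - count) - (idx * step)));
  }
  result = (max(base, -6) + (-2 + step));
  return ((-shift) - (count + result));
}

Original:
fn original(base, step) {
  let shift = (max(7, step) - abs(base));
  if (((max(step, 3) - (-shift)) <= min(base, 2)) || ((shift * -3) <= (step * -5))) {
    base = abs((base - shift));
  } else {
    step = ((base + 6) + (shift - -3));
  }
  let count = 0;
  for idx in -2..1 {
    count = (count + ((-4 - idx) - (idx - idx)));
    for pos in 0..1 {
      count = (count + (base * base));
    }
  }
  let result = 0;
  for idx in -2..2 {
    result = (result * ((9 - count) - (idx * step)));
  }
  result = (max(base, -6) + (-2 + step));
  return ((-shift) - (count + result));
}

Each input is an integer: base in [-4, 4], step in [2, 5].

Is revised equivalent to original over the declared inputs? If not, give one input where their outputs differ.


Differences: arithmetic usage differs; and constant usage differs; and boolean connective usage differs; and comparison usage differs; and statement counts differ; and loop structure differs — yet all 36 inputs agree.
verdict: equivalent


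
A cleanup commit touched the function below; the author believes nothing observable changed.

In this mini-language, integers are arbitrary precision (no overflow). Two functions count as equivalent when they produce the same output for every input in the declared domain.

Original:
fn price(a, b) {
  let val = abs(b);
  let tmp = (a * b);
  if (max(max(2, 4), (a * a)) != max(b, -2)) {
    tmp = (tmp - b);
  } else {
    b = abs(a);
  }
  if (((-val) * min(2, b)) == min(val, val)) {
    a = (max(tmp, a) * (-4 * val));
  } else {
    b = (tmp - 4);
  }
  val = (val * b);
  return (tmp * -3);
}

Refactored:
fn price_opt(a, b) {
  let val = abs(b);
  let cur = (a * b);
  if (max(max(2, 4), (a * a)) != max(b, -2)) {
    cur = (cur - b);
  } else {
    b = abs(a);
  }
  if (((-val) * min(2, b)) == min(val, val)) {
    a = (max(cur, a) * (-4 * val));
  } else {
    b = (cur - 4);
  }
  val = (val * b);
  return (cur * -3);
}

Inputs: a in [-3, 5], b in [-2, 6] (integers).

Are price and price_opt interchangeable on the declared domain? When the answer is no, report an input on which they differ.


Equivalent — the differences include local variable names differ, yet no declared input distinguishes the two.
One worked example (a=-3, b=3) — price: val := 3 | tmp := -9 | (max(max(2, 4), (a * a)) != max(b, -2)): true | tmp := -12 | (((-val) * min(2, b)) == min(val, val)): false | b := -16 | val := -48 | result 36; price_opt: val := 3 | cur := -9 | (max(max(2, 4), (a * a)) != max(b, -2)): true | cur := -12 | (((-val) * min(2, b)) == min(val, val)): false | b := -16 | val := -48 | result 36; agreement on 36.
Every one of the 81 inputs gives matching results.
verdict: equivalent


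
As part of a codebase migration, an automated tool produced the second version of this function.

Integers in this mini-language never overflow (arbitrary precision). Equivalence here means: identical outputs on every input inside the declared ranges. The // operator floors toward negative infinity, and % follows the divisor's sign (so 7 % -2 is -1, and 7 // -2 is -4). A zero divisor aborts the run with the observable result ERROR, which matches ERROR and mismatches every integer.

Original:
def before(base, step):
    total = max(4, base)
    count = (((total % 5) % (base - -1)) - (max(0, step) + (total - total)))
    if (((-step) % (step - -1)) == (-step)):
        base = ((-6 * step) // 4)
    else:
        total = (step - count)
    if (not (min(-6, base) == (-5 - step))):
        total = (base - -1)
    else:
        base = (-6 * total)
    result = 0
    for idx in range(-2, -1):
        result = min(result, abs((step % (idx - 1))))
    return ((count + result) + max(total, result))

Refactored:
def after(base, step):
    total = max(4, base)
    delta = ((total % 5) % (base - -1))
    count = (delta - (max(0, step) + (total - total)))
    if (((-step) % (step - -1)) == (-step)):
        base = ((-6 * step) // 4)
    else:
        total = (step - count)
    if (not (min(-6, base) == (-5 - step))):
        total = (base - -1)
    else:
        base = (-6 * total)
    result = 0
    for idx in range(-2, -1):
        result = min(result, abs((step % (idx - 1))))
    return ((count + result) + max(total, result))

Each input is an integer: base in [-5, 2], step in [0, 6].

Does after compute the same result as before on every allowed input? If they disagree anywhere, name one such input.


Side by side, the visible changes include: statement counts differ; and local variable names differ.
Spot check at base=2, step=6 — before: total becomes 4; next count becomes -5; next (((-step) % (step - -1)) == (-step)) evaluates to false; next total becomes 11; next (not (min(-6, base) == (-5 - step))) evaluates to true; next total becomes 3; next result becomes 0; next at idx=-2:; next result becomes 0; next final value -2. after: total becomes 4; next delta becomes 1; next count becomes -5; next (((-step) % (step - -1)) == (-step)) evaluates to false; next total becomes 11; next (not (min(-6, base) == (-5 - step))) evaluates to true; next total becomes 3; next result becomes 0; next at idx=-2:; next result becomes 0; next final value -2. Both give -2.
An exhaustive pass over the 56 declared inputs shows identical outputs.
verdict: equivalent


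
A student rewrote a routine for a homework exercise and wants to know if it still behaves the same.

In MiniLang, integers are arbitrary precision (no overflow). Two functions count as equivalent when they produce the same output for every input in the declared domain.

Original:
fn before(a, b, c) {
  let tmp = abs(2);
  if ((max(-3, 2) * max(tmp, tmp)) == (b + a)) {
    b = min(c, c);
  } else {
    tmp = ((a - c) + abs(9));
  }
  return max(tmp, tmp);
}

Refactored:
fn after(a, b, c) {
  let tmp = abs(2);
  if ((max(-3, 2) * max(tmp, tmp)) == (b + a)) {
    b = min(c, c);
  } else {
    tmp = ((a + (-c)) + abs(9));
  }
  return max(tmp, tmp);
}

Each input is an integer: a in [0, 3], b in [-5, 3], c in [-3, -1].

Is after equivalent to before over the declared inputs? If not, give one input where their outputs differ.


The two are interchangeable: arithmetic usage differs, and every declared input agrees.
Tracing a=0, b=0, c=-2: before: tmp becomes 2; next ((max(-3, 2) * max(tmp, tmp)) == (b + a)) evaluates to false; next tmp becomes 11; next final value 11 | after: tmp becomes 2; next ((max(-3, 2) * max(tmp, tmp)) == (b + a)) evaluates to false; next tmp becomes 11; next final value 11 — matching result 11.
Sweeping the whole domain (108 inputs) finds no disagreement.
verdict: equivalent


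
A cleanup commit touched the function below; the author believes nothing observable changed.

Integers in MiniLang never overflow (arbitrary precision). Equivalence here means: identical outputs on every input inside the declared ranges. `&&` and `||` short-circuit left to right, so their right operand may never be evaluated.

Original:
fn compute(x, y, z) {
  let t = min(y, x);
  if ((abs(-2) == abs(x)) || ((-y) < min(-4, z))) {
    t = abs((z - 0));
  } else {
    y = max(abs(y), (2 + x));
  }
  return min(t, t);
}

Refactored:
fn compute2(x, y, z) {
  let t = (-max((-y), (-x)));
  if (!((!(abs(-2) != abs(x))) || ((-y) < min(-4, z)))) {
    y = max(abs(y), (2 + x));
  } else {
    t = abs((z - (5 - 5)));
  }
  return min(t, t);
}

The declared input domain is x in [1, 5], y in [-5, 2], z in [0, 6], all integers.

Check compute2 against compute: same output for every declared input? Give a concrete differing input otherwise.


Comparing the listings, the differences include: min/max/abs usage differs; and comparison usage differs; and arithmetic usage differs; and constant usage differs; and boolean connective usage differs.
Spot check at x=3, y=-3, z=1 — compute: t := -3 | ((abs(-2) == abs(x)) || ((-y) < min(-4, z))): false | y := 5 | result -3. compute2: t := -3 | (!((!(abs(-2) != abs(x))) || ((-y) < min(-4, z)))): true | y := 5 | result -3. Both give -3.
Across all 280 domain points the two functions coincide.
verdict: equivalent


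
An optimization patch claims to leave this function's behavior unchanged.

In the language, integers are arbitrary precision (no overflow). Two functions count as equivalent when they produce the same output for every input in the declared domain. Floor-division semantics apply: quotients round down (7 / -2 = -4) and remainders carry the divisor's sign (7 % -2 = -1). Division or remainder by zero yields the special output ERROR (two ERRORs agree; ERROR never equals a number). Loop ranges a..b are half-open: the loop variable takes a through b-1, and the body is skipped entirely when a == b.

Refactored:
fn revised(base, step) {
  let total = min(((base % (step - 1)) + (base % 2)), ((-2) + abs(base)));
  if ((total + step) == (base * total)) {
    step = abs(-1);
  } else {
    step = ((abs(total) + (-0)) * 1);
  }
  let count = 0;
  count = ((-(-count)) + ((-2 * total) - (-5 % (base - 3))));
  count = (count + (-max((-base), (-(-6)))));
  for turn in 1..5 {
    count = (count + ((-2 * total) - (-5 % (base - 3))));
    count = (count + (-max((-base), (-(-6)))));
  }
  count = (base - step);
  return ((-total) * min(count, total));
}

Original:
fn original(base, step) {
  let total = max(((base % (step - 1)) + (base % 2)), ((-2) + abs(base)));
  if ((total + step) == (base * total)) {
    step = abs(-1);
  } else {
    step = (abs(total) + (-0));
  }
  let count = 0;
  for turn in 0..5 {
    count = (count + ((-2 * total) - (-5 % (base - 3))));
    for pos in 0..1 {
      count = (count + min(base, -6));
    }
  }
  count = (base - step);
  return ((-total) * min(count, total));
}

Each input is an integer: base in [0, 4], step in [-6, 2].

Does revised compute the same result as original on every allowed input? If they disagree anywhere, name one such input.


Evaluate both at base=0, step=-6.
original: total = 0; ((total + step) == (base * total)) -> false; step = 0; count = 0; [turn=0]; count = 2; [pos=0]; count = -4; [turn=1]; count = -2; [pos=0]; count = -8; [turn=2]; count = -6; [pos=0]; count = -12; [turn=3]; count = -10; [pos=0]; count = -16; [turn=4]; count = -14; [pos=0]; count = -20; count = 0; return 0
revised: total = -2; ((total + step) == (base * total)) -> false; step = 2; count = 0; count = 6; count = 0; [turn=1]; count = 6; count = 0; [turn=2]; count = 6; count = 0; [turn=3]; count = 6; count = 0; [turn=4]; count = 6; count = 0; count = -2; return -4
0 != -4, so the rewrite changes behavior.
verdict: not equivalent; witness: base=0, step=-6


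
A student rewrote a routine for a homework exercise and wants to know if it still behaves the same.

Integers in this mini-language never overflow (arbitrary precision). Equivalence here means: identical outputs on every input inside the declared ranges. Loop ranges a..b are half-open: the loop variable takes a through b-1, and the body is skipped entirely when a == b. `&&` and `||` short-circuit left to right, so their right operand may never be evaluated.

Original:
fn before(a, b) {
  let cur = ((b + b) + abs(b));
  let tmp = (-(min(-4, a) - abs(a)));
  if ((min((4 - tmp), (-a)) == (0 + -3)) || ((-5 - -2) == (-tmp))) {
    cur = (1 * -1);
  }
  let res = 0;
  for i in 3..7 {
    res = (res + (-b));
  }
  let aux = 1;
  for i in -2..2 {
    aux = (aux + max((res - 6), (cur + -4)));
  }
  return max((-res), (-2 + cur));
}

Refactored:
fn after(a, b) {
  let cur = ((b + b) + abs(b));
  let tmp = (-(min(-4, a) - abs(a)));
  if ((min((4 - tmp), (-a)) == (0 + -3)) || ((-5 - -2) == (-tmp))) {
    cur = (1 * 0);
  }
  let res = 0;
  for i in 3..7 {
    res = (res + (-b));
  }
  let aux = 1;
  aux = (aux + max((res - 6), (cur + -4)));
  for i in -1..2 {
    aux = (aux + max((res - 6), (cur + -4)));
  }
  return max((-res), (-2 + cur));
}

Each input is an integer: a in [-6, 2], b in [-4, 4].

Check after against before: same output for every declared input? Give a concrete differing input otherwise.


There is a counterexample at a=-3, b=-4: -3 on one side, -2 on the other.
before: cur = -4; tmp = 7; ((min((4 - tmp), (-a)) == (0 + -3)) || ((-5 - -2) == (-tmp))) -> true; cur = -1; res = 0; [i=3]; res = 4; [i=4]; res = 8; [i=5]; res = 12; [i=6]; res = 16; aux = 1; [i=-2]; aux = 11; [i=-1]; aux = 21; [i=0]; aux = 31; [i=1]; aux = 41; return -3
after: cur = -4; tmp = 7; ((min((4 - tmp), (-a)) == (0 + -3)) || ((-5 - -2) == (-tmp))) -> true; cur = 0; res = 0; [i=3]; res = 4; [i=4]; res = 8; [i=5]; res = 12; [i=6]; res = 16; aux = 1; aux = 11; [i=-1]; aux = 21; [i=0]; aux = 31; [i=1]; aux = 41; return -2
verdict: not equivalent; witness: a=-3, b=-4


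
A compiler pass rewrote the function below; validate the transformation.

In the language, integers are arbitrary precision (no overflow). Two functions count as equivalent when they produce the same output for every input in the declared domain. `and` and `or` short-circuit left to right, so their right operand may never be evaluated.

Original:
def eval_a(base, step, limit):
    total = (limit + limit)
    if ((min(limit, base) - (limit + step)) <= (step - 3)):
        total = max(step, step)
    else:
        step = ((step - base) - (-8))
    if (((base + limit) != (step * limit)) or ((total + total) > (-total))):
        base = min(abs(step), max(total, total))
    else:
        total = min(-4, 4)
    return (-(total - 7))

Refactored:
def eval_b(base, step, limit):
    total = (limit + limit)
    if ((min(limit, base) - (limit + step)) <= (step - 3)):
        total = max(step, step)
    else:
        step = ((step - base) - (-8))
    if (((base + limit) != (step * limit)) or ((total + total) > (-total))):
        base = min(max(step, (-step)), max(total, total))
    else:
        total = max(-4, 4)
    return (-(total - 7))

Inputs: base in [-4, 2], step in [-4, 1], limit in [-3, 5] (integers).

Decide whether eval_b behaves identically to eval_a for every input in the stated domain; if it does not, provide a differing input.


Try base=-4, step=-1, limit=2.
eval_a: total=4, then ((min(limit, base) - (limit + step)) <= (step - 3)) is true, then total=-1, then (((base + limit) != (step * limit)) or ((total + total) > (-total))) is false, then total=-4, then returns 11
eval_b: total=4, then ((min(limit, base) - (limit + step)) <= (step - 3)) is true, then total=-1, then (((base + limit) != (step * limit)) or ((total + total) > (-total))) is false, then total=4, then returns 3
11 against 3: the behavior changed.
verdict: not equivalent; witness: base=-4, step=-1, limit=2


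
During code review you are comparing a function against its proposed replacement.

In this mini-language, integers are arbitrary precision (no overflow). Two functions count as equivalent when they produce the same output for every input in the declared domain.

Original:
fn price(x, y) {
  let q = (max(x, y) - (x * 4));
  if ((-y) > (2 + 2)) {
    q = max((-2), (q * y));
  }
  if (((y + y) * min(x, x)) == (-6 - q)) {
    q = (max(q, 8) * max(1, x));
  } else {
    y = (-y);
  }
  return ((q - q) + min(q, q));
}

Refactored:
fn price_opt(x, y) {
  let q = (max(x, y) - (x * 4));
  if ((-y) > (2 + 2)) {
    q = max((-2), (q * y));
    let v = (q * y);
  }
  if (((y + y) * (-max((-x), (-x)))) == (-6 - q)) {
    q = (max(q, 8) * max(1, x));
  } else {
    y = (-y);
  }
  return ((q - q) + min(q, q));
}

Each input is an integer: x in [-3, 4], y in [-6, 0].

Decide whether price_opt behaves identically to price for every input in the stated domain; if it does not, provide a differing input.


Reading the diff, among the changes: local variable names differ; and statement counts differ; and min/max/abs usage differs; and arithmetic usage differs.
One worked example (x=-2, y=-1) — price: q := 7 | ((-y) > (2 + 2)): false | (((y + y) * min(x, x)) == (-6 - q)): false | y := 1 | result 7; price_opt: q := 7 | ((-y) > (2 + 2)): false | (((y + y) * (-max((-x), (-x)))) == (-6 - q)): false | y := 1 | result 7; agreement on 7.
An exhaustive pass over the 56 declared inputs shows identical outputs.
verdict: equivalent


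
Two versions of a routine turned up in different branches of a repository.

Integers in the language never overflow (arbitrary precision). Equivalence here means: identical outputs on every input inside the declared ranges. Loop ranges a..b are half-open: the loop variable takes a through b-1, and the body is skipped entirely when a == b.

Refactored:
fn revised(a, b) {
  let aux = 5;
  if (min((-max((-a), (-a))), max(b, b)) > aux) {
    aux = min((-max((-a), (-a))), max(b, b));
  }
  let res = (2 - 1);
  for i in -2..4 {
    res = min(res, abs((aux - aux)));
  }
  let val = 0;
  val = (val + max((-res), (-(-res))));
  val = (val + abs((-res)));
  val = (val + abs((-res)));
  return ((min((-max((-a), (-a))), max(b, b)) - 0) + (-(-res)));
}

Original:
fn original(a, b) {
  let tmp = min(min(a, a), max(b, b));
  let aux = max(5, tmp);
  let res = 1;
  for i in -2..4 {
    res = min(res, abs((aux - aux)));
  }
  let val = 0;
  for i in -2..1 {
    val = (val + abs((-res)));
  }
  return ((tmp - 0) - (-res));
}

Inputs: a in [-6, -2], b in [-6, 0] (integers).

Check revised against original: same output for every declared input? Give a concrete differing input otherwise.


The two are interchangeable: arithmetic usage differs, min/max/abs usage differs, constant usage differs, comparison usage differs, statement counts differ, loop structure differs, branching structure differs, local variable names differ, and every declared input agrees.
As a probe, take a=-4, b=-3: original runs tmp := -4 | aux := 5 | res := 1 | iter i=-2: | res := 0 | iter i=-1: | res := 0 | iter i=0: | res := 0 | iter i=1: | res := 0 | iter i=2: | res := 0 | iter i=3: | res := 0 | val := 0 | iter i=-2: | val := 0 | iter i=-1: | val := 0 | iter i=0: | val := 0 | result -4; revised runs aux := 5 | (min((-max((-a), (-a))), max(b, b)) > aux): false | res := 1 | iter i=-2: | res := 0 | iter i=-1: | res := 0 | iter i=0: | res := 0 | iter i=1: | res := 0 | iter i=2: | res := 0 | iter i=3: | res := 0 | val := 0 | val := 0 | val := 0 | val := 0 | result -4; both end at -4.
Checked all 35 inputs in the declared domain: the outputs agree on every one.
verdict: equivalent


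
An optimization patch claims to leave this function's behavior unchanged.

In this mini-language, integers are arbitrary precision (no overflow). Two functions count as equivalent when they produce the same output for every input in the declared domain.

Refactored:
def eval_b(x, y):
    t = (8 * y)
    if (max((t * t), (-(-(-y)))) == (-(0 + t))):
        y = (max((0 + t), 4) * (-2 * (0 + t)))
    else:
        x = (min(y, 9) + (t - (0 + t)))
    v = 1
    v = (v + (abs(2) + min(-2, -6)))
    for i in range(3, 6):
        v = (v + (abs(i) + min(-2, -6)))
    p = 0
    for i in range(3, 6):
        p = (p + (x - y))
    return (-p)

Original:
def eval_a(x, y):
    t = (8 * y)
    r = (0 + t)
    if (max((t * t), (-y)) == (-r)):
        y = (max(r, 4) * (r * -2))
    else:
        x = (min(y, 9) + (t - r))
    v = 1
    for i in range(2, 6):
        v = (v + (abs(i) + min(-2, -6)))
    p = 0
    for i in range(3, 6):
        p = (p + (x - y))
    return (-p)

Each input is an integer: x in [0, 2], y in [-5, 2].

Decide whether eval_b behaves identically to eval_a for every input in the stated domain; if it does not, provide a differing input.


Behavior is preserved: although arithmetic usage differs, and loop structure differs, and min/max/abs usage differs, and local variable names differ, and constant usage differs, the outputs never diverge.
Tracing x=2, y=1: eval_a: t := 8 | r := 8 | (max((t * t), (-y)) == (-r)): false | x := 1 | v := 1 | iter i=2: | v := -3 | iter i=3: | v := -6 | iter i=4: | v := -8 | iter i=5: | v := -9 | p := 0 | iter i=3: | p := 0 | iter i=4: | p := 0 | iter i=5: | p := 0 | result 0 | eval_b: t := 8 | (max((t * t), (-(-(-y)))) == (-(0 + t))): false | x := 1 | v := 1 | v := -3 | iter i=3: | v := -6 | iter i=4: | v := -8 | iter i=5: | v := -9 | p := 0 | iter i=3: | p := 0 | iter i=4: | p := 0 | iter i=5: | p := 0 | result 0 — matching result 0.
An exhaustive pass over the 24 declared inputs shows identical outputs.
verdict: equivalent


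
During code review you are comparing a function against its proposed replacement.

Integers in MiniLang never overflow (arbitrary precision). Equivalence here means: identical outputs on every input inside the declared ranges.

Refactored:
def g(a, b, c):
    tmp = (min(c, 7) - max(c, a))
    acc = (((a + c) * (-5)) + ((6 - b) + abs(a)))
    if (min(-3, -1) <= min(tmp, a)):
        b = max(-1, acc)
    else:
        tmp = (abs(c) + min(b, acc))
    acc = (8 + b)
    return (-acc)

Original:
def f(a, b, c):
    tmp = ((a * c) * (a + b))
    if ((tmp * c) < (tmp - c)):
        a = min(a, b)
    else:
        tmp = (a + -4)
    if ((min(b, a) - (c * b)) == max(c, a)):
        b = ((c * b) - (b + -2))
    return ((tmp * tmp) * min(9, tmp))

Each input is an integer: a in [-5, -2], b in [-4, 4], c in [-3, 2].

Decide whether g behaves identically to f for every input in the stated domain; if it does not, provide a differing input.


Take a=-5, b=-4, c=-3.
f: tmp becomes -135; next ((tmp * c) < (tmp - c)) evaluates to false; next tmp becomes -9; next ((min(b, a) - (c * b)) == max(c, a)) evaluates to false; next final value -729
g: tmp becomes 0; next acc becomes 55; next (min(-3, -1) <= min(tmp, a)) evaluates to false; next tmp becomes -1; next acc becomes 4; next final value -4
-729 vs -4 — the two versions disagree here.
verdict: not equivalent; witness: a=-5, b=-4, c=-3


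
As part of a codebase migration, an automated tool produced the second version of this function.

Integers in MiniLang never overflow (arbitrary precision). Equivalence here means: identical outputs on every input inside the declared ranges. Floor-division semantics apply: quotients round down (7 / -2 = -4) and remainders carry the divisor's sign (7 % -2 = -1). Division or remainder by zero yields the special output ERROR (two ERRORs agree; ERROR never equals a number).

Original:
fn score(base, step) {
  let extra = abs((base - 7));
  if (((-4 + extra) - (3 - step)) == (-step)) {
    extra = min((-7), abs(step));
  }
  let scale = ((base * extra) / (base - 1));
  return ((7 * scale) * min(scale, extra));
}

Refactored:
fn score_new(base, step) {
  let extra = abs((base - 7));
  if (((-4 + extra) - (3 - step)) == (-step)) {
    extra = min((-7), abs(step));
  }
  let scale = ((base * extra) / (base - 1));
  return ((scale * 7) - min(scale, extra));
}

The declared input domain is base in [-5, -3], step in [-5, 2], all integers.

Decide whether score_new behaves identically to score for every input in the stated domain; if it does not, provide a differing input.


The rewrite breaks on base=-5, step=-5, where the results are 700 and 60.
score: extra becomes 12; next (((-4 + extra) - (3 - step)) == (-step)) evaluates to false; next scale becomes 10; next final value 700
score_new: extra becomes 12; next (((-4 + extra) - (3 - step)) == (-step)) evaluates to false; next scale becomes 10; next final value 60
verdict: not equivalent; witness: base=-5, step=-5


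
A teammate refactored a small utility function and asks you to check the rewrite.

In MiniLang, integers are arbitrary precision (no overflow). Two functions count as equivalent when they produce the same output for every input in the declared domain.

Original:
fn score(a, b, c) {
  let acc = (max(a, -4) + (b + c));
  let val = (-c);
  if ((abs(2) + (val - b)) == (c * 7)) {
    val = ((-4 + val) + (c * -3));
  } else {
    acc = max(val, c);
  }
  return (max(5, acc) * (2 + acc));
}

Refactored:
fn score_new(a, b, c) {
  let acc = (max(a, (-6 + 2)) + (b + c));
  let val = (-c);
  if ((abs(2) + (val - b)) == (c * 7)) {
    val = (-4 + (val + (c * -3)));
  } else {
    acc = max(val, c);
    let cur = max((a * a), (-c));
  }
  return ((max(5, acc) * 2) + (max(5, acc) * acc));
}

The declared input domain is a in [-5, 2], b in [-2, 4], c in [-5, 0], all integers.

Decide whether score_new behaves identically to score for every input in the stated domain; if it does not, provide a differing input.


This is a faithful refactor — min/max/abs usage differs, local variable names differ, statement counts differ, arithmetic usage differs, constant usage differs, but the computed results match everywhere.
Spot check at a=2, b=1, c=-3 — score: acc = 0; val = 3; ((abs(2) + (val - b)) == (c * 7)) -> false; acc = 3; return 25. score_new: acc = 0; val = 3; ((abs(2) + (val - b)) == (c * 7)) -> false; acc = 3; cur = 4; return 25. Both give 25.
Sweeping the whole domain (336 inputs) finds no disagreement.
verdict: equivalent


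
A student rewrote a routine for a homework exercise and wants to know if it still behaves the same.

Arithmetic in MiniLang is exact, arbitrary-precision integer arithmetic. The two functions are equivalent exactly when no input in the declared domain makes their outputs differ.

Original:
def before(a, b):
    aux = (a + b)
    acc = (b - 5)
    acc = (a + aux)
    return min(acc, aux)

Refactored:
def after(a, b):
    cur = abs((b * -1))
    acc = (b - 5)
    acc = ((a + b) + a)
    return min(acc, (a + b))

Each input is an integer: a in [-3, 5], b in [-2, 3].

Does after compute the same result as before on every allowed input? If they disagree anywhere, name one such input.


Changes here: min/max/abs usage differs; local variable names differ; arithmetic usage differs; constant usage differs; the full 54-point sweep finds no disagreement.
verdict: equivalent
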